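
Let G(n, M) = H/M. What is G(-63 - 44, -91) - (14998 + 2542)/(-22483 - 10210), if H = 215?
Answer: -5432855/2975063 ≈ -1.8261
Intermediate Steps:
G(n, M) = 215/M
G(-63 - 44, -91) - (14998 + 2542)/(-22483 - 10210) = 215/(-91) - (14998 + 2542)/(-22483 - 10210) = 215*(-1/91) - 17540/(-32693) = -215/91 - 17540*(-1)/32693 = -215/91 - 1*(-17540/32693) = -215/91 + 17540/32693 = -5432855/2975063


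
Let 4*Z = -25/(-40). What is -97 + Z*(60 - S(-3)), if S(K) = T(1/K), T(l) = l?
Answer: -8407/96 ≈ -87.573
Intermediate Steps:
S(K) = 1/K
Z = 5/32 (Z = (-25/(-40))/4 = (-25*(-1/40))/4 = (¼)*(5/8) = 5/32 ≈ 0.15625)
-97 + Z*(60 - S(-3)) = -97 + 5*(60 - 1/(-3))/32 = -97 + 5*(60 - 1*(-⅓))/32 = -97 + 5*(60 + ⅓)/32 = -97 + (5/32)*(181/3) = -97 + 905/96 = -8407/96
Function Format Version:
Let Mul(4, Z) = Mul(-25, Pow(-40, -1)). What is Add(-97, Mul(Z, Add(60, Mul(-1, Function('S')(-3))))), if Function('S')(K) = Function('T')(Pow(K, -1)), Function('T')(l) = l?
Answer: Rational(-8407, 96) ≈ -87.573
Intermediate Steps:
Function('S')(K) = Pow(K, -1)
Z = Rational(5, 32) (Z = Mul(Rational(1, 4), Mul(-25, Pow(-40, -1))) = Mul(Rational(1, 4), Mul(-25, Rational(-1, 40))) = Mul(Rational(1, 4), Rational(5, 8)) = Rational(5, 32) ≈ 0.15625)
Add(-97, Mul(Z, Add(60, Mul(-1, Function('S')(-3))))) = Add(-97, Mul(Rational(5, 32), Add(60, Mul(-1, Pow(-3, -1))))) = Add(-97, Mul(Rational(5, 32), Add(60, Mul(-1, Rational(-1, 3))))) = Add(-97, Mul(Rational(5, 32), Add(60, Rational(1, 3)))) = Add(-97, Mul(Rational(5, 32), Rational(181, 3))) = Add(-97, Rational(905, 96)) = Rational(-8407, 96)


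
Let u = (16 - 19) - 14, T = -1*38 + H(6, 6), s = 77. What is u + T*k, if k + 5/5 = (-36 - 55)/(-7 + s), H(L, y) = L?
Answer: 283/5 ≈ 56.600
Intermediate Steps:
k = -23/10 (k = -1 + (-36 - 55)/(-7 + 77) = -1 - 91/70 = -1 - 91*1/70 = -1 - 13/10 = -23/10 ≈ -2.3000)
T = -32 (T = -1*38 + 6 = -38 + 6 = -32)
u = -17 (u = -3 - 14 = -17)
u + T*k = -17 - 32*(-23/10) = -17 + 368/5 = 283/5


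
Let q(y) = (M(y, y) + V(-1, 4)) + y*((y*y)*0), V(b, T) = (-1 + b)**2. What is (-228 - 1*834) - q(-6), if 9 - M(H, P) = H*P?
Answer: -1039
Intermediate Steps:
M(H, P) = 9 - H*P
q(y) = 13 - y**2 (q(y) = ((9 - y*y) + (-1 - 1)**2) + y*((y*y)*0) = ((9 - y**2) + (-2)**2) + y*(y**2*0) = ((9 - y**2) + 4) + y*0 = (13 - y**2) + 0 = 13 - y**2)
(-228 - 1*834) - q(-6) = (-228 - 1*834) - (13 - 1*(-6)**2) = (-228 - 834) - (13 - 1*36) = -1062 - (13 - 36) = -1062 - 1*(-23) = -1062 + 23 = -1039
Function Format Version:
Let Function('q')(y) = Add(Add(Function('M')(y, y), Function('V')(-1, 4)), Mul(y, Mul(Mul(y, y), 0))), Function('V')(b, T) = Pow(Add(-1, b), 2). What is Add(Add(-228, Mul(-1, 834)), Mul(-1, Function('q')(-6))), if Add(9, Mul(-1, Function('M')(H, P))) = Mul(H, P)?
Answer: -1039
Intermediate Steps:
Function('M')(H, P) = Add(9, Mul(-1, H, P)) (Function('M')(H, P) = Add(9, Mul(-1, Mul(H, P))) = Add(9, Mul(-1, H, P)))
Function('q')(y) = Add(13, Mul(-1, Pow(y, 2))) (Function('q')(y) = Add(Add(Add(9, Mul(-1, y, y)), Pow(Add(-1, -1), 2)), Mul(y, Mul(Mul(y, y), 0))) = Add(Add(Add(9, Mul(-1, Pow(y, 2))), Pow(-2, 2)), Mul(y, Mul(Pow(y, 2), 0))) = Add(Add(Add(9, Mul(-1, Pow(y, 2))), 4), Mul(y, 0)) = Add(Add(13, Mul(-1, Pow(y, 2))), 0) = Add(13, Mul(-1, Pow(y, 2))))
Add(Add(-228, Mul(-1, 834)), Mul(-1, Function('q')(-6))) = Add(Add(-228, Mul(-1, 834)), Mul(-1, Add(13, Mul(-1, Pow(-6, 2))))) = Add(Add(-228, -834), Mul(-1, Add(13, Mul(-1, 36)))) = Add(-1062, Mul(-1, Add(13, -36))) = Add(-1062, Mul(-1, -23)) = Add(-1062, 23) = -1039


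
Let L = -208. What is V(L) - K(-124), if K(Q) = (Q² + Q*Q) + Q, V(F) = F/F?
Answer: -30627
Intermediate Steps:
V(F) = 1
K(Q) = Q + 2*Q² (K(Q) = (Q² + Q²) + Q = 2*Q² + Q = Q + 2*Q²)
V(L) - K(-124) = 1 - (-124)*(1 + 2*(-124)) = 1 - (-124)*(1 - 248) = 1 - (-124)*(-247) = 1 - 1*30628 = 1 - 30628 = -30627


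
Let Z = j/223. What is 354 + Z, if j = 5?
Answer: 78947/223 ≈ 354.02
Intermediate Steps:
Z = 5/223 ≈ 0.022422
354 + Z = 354 + 5/223 = 78947/223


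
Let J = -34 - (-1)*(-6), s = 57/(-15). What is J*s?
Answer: 152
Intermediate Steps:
s = -19/5 (s = 57*(-1/15) = -19/5 ≈ -3.8000)
J = -40 (J = -34 - 1*6 = -34 - 6 = -40)
J*s = -40*(-19/5) = 152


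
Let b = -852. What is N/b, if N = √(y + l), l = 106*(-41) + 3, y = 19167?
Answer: -√3706/426 ≈ -0.14290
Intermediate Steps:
l = -4343 (l = -4346 + 3 = -4343)
N = 2*√3706 (N = √(19167 - 4343) = √14824 = 2*√3706 ≈ 121.75)
N/b = (2*√3706)/(-852) = (2*√3706)*(-1/852) = -√3706/426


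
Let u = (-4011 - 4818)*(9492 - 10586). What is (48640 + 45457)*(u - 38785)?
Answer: 905226407677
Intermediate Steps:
u = 9658926 (u = -8829*(-1094) = 9658926)
(48640 + 45457)*(u - 38785) = (48640 + 45457)*(9658926 - 38785) = 94097*9620141 = 905226407677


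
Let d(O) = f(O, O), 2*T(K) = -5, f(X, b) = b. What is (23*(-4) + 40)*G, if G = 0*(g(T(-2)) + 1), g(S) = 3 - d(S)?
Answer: 0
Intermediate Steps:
T(K) = -5/2 (T(K) = (½)*(-5) = -5/2)
d(O) = O
g(S) = 3 - S
G = 0 (G = 0*((3 - 1*(-5/2)) + 1) = 0*((3 + 5/2) + 1) = 0*(11/2 + 1) = 0*(13/2) = 0)
(23*(-4) + 40)*G = (23*(-4) + 40)*0 = (-92 + 40)*0 = -52*0 = 0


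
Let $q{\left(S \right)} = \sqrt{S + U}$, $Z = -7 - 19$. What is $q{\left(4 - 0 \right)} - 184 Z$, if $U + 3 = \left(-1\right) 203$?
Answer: $4784 + i \sqrt{202} \approx 4784.0 + 14.213 i$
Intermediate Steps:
$U = -206$ ($U = -3 - 203 = -206$)
$Z = -26$ ($Z = -7 - 19 = -26$)
$q{\left(S \right)} = \sqrt{-206 + S}$ ($q{\left(S \right)} = \sqrt{S - 206} = \sqrt{-206 + S}$)
$q{\left(4 - 0 \right)} - 184 Z = \sqrt{-206 + \left(4 - 0\right)} - -4784 = \sqrt{-206 + \left(4 + 0\right)} + 4784 = \sqrt{-206 + 4} + 4784 = \sqrt{-202} + 4784 = i \sqrt{202} + 4784 = 4784 + i \sqrt{202}$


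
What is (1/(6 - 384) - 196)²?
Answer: 5489179921/142884 ≈ 38417.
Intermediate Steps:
(1/(6 - 384) - 196)² = (1/(-378) - 196)² = (-1/378 - 196)² = (-74089/378)² = 5489179921/142884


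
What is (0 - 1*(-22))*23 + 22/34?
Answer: 8613/17 ≈ 506.65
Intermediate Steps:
(0 - 1*(-22))*23 + 22/34 = (0 + 22)*23 + 22*(1/34) = 22*23 + 11/17 = 506 + 11/17 = 8613/17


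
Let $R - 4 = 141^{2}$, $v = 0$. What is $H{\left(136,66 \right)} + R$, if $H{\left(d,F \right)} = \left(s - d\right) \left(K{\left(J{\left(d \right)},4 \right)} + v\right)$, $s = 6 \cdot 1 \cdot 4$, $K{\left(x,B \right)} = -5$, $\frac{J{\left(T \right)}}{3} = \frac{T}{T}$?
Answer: $20445$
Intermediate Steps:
$J{\left(T \right)} = 3$ ($J{\left(T \right)} = 3 \frac{T}{T} = 3 \cdot 1 = 3$)
$s = 24$ ($s = 6 \cdot 4 = 24$)
$H{\left(d,F \right)} = -120 + 5 d$ ($H{\left(d,F \right)} = \left(24 - d\right) \left(-5 + 0\right) = \left(24 - d\right) \left(-5\right) = -120 + 5 d$)
$R = 19885$ ($R = 4 + 141^{2} = 4 + 19881 = 19885$)
$H{\left(136,66 \right)} + R = \left(-120 + 5 \cdot 136\right) + 19885 = \left(-120 + 680\right) + 19885 = 560 + 19885 = 20445$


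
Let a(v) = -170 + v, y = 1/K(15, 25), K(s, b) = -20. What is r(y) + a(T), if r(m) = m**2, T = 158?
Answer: -4799/400 ≈ -11.997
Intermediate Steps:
y = -1/20 (y = 1/(-20) = -1/20 ≈ -0.050000)
r(y) + a(T) = (-1/20)**2 + (-170 + 158) = 1/400 - 12 = -4799/400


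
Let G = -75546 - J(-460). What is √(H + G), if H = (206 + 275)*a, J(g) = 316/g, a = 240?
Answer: √527607235/115 ≈ 199.74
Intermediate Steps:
G = -8687711/115 (G = -75546 - 316/(-460) = -75546 - 316*(-1)/460 = -75546 - 1*(-79/115) = -75546 + 79/115 = -8687711/115 ≈ -75545.)
H = 115440 (H = (206 + 275)*240 = 481*240 = 115440)
√(H + G) = √(115440 - 8687711/115) = √(4587889/115) = √527607235/115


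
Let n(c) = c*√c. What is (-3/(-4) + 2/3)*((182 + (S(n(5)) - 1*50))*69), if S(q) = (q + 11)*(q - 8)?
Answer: 66079/4 + 5865*√5/4 ≈ 19798.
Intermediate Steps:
n(c) = c^(3/2)
S(q) = (-8 + q)*(11 + q) (S(q) = (11 + q)*(-8 + q) = (-8 + q)*(11 + q))
(-3/(-4) + 2/3)*((182 + (S(n(5)) - 1*50))*69) = (-3/(-4) + 2/3)*((182 + ((-88 + (5^(3/2))² + 3*5^(3/2)) - 1*50))*69) = (-3*(-¼) + 2*(⅓))*((182 + ((-88 + (5*√5)² + 3*(5*√5)) - 50))*69) = (¾ + ⅔)*((182 + ((-88 + 125 + 15*√5) - 50))*69) = 17*((182 + ((37 + 15*√5) - 50))*69)/12 = 17*((182 + (-13 + 15*√5))*69)/12 = 17*((169 + 15*√5)*69)/12 = 17*(11661 + 1035*√5)/12 = 66079/4 + 5865*√5/4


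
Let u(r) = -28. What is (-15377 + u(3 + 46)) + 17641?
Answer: 2236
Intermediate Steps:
(-15377 + u(3 + 46)) + 17641 = (-15377 - 28) + 17641 = -15405 + 17641 = 2236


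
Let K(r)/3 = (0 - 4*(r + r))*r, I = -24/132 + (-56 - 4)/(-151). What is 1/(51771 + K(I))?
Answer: 2758921/142829023155 ≈ 1.9316e-5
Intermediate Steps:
I = 358/1661 (I = -24*1/132 - 60*(-1/151) = -2/11 + 60/151 = 358/1661 ≈ 0.21553)
K(r) = -24*r² (K(r) = 3*((0 - 4*(r + r))*r) = 3*((0 - 8*r)*r) = 3*((-8*r)*r) = 3*(-8*r²) = -24*r²)
1/(51771 + K(I)) = 1/(51771 - 24*(358/1661)²) = 1/(51771 - 24*128164/2758921) = 1/(51771 - 3075936/2758921) = 1/(142829023155/2758921) = 2758921/142829023155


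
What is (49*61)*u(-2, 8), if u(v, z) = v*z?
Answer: -47824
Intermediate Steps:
(49*61)*u(-2, 8) = (49*61)*(-2*8) = 2989*(-16) = -47824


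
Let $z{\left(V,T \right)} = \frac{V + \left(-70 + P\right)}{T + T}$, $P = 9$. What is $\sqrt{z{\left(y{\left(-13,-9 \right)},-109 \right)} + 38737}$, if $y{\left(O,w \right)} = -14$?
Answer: $\frac{\sqrt{1840953538}}{218} \approx 196.82$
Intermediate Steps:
$z{\left(V,T \right)} = \frac{-61 + V}{2 T}$ ($z{\left(V,T \right)} = \frac{V + \left(-70 + 9\right)}{T + T} = \frac{V - 61}{2 T} = \left(-61 + V\right) \frac{1}{2 T} = \frac{-61 + V}{2 T}$)
$\sqrt{z{\left(y{\left(-13,-9 \right)},-109 \right)} + 38737} = \sqrt{\frac{-61 - 14}{2 \left(-109\right)} + 38737} = \sqrt{\frac{1}{2} \left(- \frac{1}{109}\right) \left(-75\right) + 38737} = \sqrt{\frac{75}{218} + 38737} = \sqrt{\frac{8444741}{218}} = \frac{\sqrt{1840953538}}{218}$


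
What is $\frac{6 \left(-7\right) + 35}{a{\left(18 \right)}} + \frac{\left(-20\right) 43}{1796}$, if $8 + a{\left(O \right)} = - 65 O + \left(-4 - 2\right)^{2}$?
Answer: $- \frac{242387}{512758} \approx -0.47271$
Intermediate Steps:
$a{\left(O \right)} = 28 - 65 O$ ($a{\left(O \right)} = -8 - \left(- \left(-4 - 2\right)^{2} + 65 O\right) = -8 - \left(-36 + 65 O\right) = 28 - 65 O$)
$\frac{6 \left(-7\right) + 35}{a{\left(18 \right)}} + \frac{\left(-20\right) 43}{1796} = \frac{6 \left(-7\right) + 35}{28 - 1170} + \frac{\left(-20\right) 43}{1796} = \frac{-42 + 35}{28 - 1170} - \frac{215}{449} = - \frac{7}{-1142} - \frac{215}{449} = \left(-7\right) \left(- \frac{1}{1142}\right) - \frac{215}{449} = \frac{7}{1142} - \frac{215}{449} = - \frac{242387}{512758}$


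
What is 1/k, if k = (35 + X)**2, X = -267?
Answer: 1/53824 ≈ 1.8579e-5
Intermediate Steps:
k = 53824 (k = (35 - 267)**2 = (-232)**2 = 53824)
1/k = 1/53824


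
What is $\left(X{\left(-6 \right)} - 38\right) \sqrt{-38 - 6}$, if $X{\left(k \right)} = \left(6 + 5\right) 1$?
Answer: $- 54 i \sqrt{11} \approx - 179.1 i$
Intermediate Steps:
$X{\left(k \right)} = 11$ ($X{\left(k \right)} = 11 \cdot 1 = 11$)
$\left(X{\left(-6 \right)} - 38\right) \sqrt{-38 - 6} = \left(11 - 38\right) \sqrt{-38 - 6} = - 27 \sqrt{-44} = - 27 \cdot 2 i \sqrt{11} = - 54 i \sqrt{11}$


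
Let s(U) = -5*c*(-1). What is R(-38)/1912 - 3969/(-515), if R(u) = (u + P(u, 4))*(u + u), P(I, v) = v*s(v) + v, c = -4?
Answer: 1506336/123085 ≈ 12.238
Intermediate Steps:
s(U) = -20 (s(U) = -5*(-4)*(-1) = 20*(-1) = -20)
P(I, v) = -19*v (P(I, v) = v*(-20) + v = -20*v + v = -19*v)
R(u) = 2*u*(-76 + u) (R(u) = (u - 19*4)*(u + u) = (u - 76)*(2*u) = (-76 + u)*(2*u) = 2*u*(-76 + u))
R(-38)/1912 - 3969/(-515) = (2*(-38)*(-76 - 38))/1912 - 3969/(-515) = (2*(-38)*(-114))*(1/1912) - 3969*(-1/515) = 8664*(1/1912) + 3969/515 = 1083/239 + 3969/515 = 1506336/123085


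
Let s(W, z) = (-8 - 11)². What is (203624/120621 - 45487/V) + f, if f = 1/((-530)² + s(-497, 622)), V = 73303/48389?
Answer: -74669280428443792928/2486876337786543 ≈ -30025.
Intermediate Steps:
V = 73303/48389 (V = 73303*(1/48389) = 73303/48389 ≈ 1.5149)
s(W, z) = 361 (s(W, z) = (-19)² = 361)
f = 1/281261 (f = 1/((-530)² + 361) = 1/(280900 + 361) = 1/281261 ≈ 3.5554e-6)
(203624/120621 - 45487/V) + f = (203624/120621 - 45487/73303/48389) + 1/281261 = (203624*(1/120621) - 45487*48389/73303) + 1/281261 = (203624/120621 - 2201070443/73303) + 1/281261 = -265480391655031/8841881163 + 1/281261 = -74669280428443792928/2486876337786543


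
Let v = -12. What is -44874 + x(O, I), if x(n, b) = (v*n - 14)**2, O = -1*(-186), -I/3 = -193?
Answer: 4999642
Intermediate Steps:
I = 579 (I = -3*(-193) = 579)
O = 186
x(n, b) = (-14 - 12*n)**2 (x(n, b) = (-12*n - 14)**2 = (-14 - 12*n)**2)
-44874 + x(O, I) = -44874 + 4*(7 + 6*186)**2 = -44874 + 4*(7 + 1116)**2 = -44874 + 4*1123**2 = -44874 + 4*1261129 = -44874 + 5044516 = 4999642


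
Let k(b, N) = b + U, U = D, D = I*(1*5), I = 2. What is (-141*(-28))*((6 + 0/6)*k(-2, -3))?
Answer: 189504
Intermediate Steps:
D = 10 (D = 2*(1*5) = 2*5 = 10)
U = 10
k(b, N) = 10 + b (k(b, N) = b + 10 = 10 + b)
(-141*(-28))*((6 + 0/6)*k(-2, -3)) = (-141*(-28))*((6 + 0/6)*(10 - 2)) = 3948*((6 + 0*(⅙))*8) = 3948*((6 + 0)*8) = 3948*(6*8) = 3948*48 = 189504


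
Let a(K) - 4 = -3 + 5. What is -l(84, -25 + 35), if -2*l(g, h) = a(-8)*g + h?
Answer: 257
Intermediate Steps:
a(K) = 6 (a(K) = 4 + (-3 + 5) = 4 + 2 = 6)
l(g, h) = -3*g - h/2 (l(g, h) = -(6*g + h)/2 = -(h + 6*g)/2 = -3*g - h/2)
-l(84, -25 + 35) = -(-3*84 - (-25 + 35)/2) = -(-252 - ½*10) = -(-252 - 5) = -1*(-257) = 257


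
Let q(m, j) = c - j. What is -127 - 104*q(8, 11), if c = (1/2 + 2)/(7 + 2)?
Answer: 8893/9 ≈ 988.11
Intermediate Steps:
c = 5/18 (c = (½ + 2)/9 = (5/2)*(⅑) = 5/18 ≈ 0.27778)
q(m, j) = 5/18 - j
-127 - 104*q(8, 11) = -127 - 104*(5/18 - 1*11) = -127 - 104*(5/18 - 11) = -127 - 104*(-193/18) = -127 + 10036/9 = 8893/9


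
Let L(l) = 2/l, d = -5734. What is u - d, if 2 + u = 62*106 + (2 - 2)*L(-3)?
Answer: 12304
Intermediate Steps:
u = 6570 (u = -2 + (62*106 + (2 - 2)*(2/(-3))) = -2 + (6572 + 0*(2*(-⅓))) = -2 + (6572 + 0*(-⅔)) = -2 + (6572 + 0) = -2 + 6572 = 6570)
u - d = 6570 - 1*(-5734) = 6570 + 5734 = 12304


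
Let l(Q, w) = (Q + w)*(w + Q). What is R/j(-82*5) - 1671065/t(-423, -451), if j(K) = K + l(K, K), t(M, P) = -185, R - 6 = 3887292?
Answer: 112365811948/12431815 ≈ 9038.6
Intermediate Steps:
R = 3887298 (R = 6 + 3887292 = 3887298)
l(Q, w) = (Q + w)² (l(Q, w) = (Q + w)*(Q + w) = (Q + w)²)
j(K) = K + 4*K² (j(K) = K + (K + K)² = K + (2*K)² = K + 4*K²)
R/j(-82*5) - 1671065/t(-423, -451) = 3887298/(((-82*5)*(1 + 4*(-82*5)))) - 1671065/(-185) = 3887298/((-410*(1 + 4*(-410)))) - 1671065*(-1/185) = 3887298/((-410*(1 - 1640))) + 334213/37 = 3887298/((-410*(-1639))) + 334213/37 = 3887298/671990 + 334213/37 = 3887298*(1/671990) + 334213/37 = 1943649/335995 + 334213/37 = 112365811948/12431815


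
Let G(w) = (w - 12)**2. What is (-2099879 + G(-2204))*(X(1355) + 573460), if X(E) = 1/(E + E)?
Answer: 4368162766328977/2710 ≈ 1.6119e+12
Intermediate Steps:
G(w) = (-12 + w)**2
X(E) = 1/(2*E)
(-2099879 + G(-2204))*(X(1355) + 573460) = (-2099879 + (-12 - 2204)**2)*((1/2)/1355 + 573460) = (-2099879 + (-2216)**2)*((1/2)*(1/1355) + 573460) = (-2099879 + 4910656)*(1/2710 + 573460) = 2810777*(1554076601/2710) = 4368162766328977/2710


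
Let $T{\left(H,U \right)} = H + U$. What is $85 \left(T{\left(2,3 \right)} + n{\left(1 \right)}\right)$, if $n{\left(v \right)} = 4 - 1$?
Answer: $680$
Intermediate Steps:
$n{\left(v \right)} = 3$
$85 \left(T{\left(2,3 \right)} + n{\left(1 \right)}\right) = 85 \left(\left(2 + 3\right) + 3\right) = 85 \left(5 + 3\right) = 85 \cdot 8 = 680$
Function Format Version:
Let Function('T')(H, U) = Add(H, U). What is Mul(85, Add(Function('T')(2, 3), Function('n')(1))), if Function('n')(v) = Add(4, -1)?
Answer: 680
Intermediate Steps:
Function('n')(v) = 3
Mul(85, Add(Function('T')(2, 3), Function('n')(1))) = Mul(85, Add(Add(2, 3), 3)) = Mul(85, Add(5, 3)) = Mul(85, 8) = 680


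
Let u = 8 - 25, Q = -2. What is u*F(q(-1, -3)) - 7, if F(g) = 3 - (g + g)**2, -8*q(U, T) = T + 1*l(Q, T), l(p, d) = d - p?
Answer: -41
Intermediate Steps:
q(U, T) = -1/4 - T/4 (q(U, T) = -(T + 1*(T - 1*(-2)))/8 = -(T + 1*(T + 2))/8 = -(T + 1*(2 + T))/8 = -(T + (2 + T))/8 = -(2 + 2*T)/8 = -1/4 - T/4)
F(g) = 3 - 4*g**2 (F(g) = 3 - (2*g)**2 = 3 - 4*g**2)
u = -17
u*F(q(-1, -3)) - 7 = -17*(3 - 4*(-1/4 - 1/4*(-3))**2) - 7 = -17*(3 - 4*(-1/4 + 3/4)**2) - 7 = -17*(3 - 4*(1/2)**2) - 7 = -17*(3 - 4*1/4) - 7 = -17*(3 - 1) - 7 = -17*2 - 7 = -34 - 7 = -41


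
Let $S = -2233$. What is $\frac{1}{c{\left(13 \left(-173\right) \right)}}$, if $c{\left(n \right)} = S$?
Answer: $- \frac{1}{2233} \approx -0.00044783$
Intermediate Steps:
$c{\left(n \right)} = -2233$
$\frac{1}{c{\left(13 \left(-173\right) \right)}} = \frac{1}{-2233} = - \frac{1}{2233}$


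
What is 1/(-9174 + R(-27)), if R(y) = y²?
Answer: -1/8445 ≈ -0.00011841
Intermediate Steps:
1/(-9174 + R(-27)) = 1/(-9174 + (-27)²) = 1/(-9174 + 729) = 1/(-8445) = -1/8445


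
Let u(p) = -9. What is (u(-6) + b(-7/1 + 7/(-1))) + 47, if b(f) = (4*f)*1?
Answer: -18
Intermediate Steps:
b(f) = 4*f
(u(-6) + b(-7/1 + 7/(-1))) + 47 = (-9 + 4*(-7/1 + 7/(-1))) + 47 = (-9 + 4*(-7*1 + 7*(-1))) + 47 = (-9 + 4*(-7 - 7)) + 47 = (-9 + 4*(-14)) + 47 = (-9 - 56) + 47 = -65 + 47 = -18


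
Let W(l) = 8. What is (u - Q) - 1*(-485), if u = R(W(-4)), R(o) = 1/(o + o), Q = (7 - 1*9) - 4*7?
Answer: 8241/16 ≈ 515.06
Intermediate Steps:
Q = -30 (Q = (7 - 9) - 28 = -2 - 28 = -30)
R(o) = 1/(2*o)
u = 1/16 (u = (1/2)/8 = (1/2)*(1/8) = 1/16 ≈ 0.062500)
(u - Q) - 1*(-485) = (1/16 - 1*(-30)) - 1*(-485) = (1/16 + 30) + 485 = 481/16 + 485 = 8241/16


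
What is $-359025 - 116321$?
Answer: $-475346$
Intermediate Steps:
$-359025 - 116321 = -475346$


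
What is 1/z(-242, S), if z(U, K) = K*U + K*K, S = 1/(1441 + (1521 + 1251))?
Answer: -17749369/1019545 ≈ -17.409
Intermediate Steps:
S = 1/4213 (S = 1/(1441 + 2772) = 1/4213 ≈ 0.00023736)
z(U, K) = K² + K*U (z(U, K) = K*U + K² = K² + K*U)
1/z(-242, S) = 1/((1/4213 - 242)/4213) = 1/((1/4213)*(-1019545/4213)) = 1/(-1019545/17749369) = -17749369/1019545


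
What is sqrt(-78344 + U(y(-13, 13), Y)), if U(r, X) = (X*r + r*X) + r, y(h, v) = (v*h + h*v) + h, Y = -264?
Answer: sqrt(106633) ≈ 326.55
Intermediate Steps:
y(h, v) = h + 2*h*v (y(h, v) = (h*v + h*v) + h = 2*h*v + h = h + 2*h*v)
U(r, X) = r + 2*X*r (U(r, X) = (X*r + X*r) + r = 2*X*r + r = r + 2*X*r)
sqrt(-78344 + U(y(-13, 13), Y)) = sqrt(-78344 + (-13*(1 + 2*13))*(1 + 2*(-264))) = sqrt(-78344 + (-13*(1 + 26))*(1 - 528)) = sqrt(-78344 - 13*27*(-527)) = sqrt(-78344 - 351*(-527)) = sqrt(-78344 + 184977) = sqrt(106633)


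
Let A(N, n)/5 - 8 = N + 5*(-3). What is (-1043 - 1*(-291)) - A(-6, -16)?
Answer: -687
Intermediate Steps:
A(N, n) = -35 + 5*N (A(N, n) = 40 + 5*(N + 5*(-3)) = 40 + 5*(N - 15) = 40 + 5*(-15 + N) = 40 + (-75 + 5*N) = -35 + 5*N)
(-1043 - 1*(-291)) - A(-6, -16) = (-1043 - 1*(-291)) - (-35 + 5*(-6)) = (-1043 + 291) - (-35 - 30) = -752 - 1*(-65) = -752 + 65 = -687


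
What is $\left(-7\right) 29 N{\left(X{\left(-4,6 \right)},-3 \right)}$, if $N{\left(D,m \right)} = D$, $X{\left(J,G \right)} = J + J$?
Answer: $1624$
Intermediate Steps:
$X{\left(J,G \right)} = 2 J$
$\left(-7\right) 29 N{\left(X{\left(-4,6 \right)},-3 \right)} = \left(-7\right) 29 \cdot 2 \left(-4\right) = \left(-203\right) \left(-8\right) = 1624$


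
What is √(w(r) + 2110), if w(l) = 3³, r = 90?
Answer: √2137 ≈ 46.228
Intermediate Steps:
w(l) = 27
√(w(r) + 2110) = √(27 + 2110) = √2137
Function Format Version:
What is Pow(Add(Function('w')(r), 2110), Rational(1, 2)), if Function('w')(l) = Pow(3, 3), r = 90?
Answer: Pow(2137, Rational(1, 2)) ≈ 46.228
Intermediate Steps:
Function('w')(l) = 27
Pow(Add(Function('w')(r), 2110), Rational(1, 2)) = Pow(Add(27, 2110), Rational(1, 2)) = Pow(2137, Rational(1, 2))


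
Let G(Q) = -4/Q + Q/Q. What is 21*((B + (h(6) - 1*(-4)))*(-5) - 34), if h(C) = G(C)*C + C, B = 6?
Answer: -2604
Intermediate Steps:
G(Q) = 1 - 4/Q (G(Q) = -4/Q + 1 = 1 - 4/Q)
h(C) = -4 + 2*C (h(C) = ((-4 + C)/C)*C + C = (-4 + C) + C = -4 + 2*C)
21*((B + (h(6) - 1*(-4)))*(-5) - 34) = 21*((6 + ((-4 + 2*6) - 1*(-4)))*(-5) - 34) = 21*((6 + ((-4 + 12) + 4))*(-5) - 34) = 21*((6 + (8 + 4))*(-5) - 34) = 21*((6 + 12)*(-5) - 34) = 21*(18*(-5) - 34) = 21*(-90 - 34) = 21*(-124) = -2604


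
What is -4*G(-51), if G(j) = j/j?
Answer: -4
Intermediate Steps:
G(j) = 1
-4*G(-51) = -4*1 = -4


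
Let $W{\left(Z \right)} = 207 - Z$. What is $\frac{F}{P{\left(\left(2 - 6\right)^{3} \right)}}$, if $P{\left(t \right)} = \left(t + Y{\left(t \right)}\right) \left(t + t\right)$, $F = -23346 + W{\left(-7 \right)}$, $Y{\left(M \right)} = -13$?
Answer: $- \frac{5783}{2464} \approx -2.347$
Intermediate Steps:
$F = -23132$ ($F = -23346 + \left(207 - -7\right) = -23346 + \left(207 + 7\right) = -23346 + 214 = -23132$)
$P{\left(t \right)} = 2 t \left(-13 + t\right)$ ($P{\left(t \right)} = \left(t - 13\right) \left(t + t\right) = \left(-13 + t\right) 2 t = 2 t \left(-13 + t\right)$)
$\frac{F}{P{\left(\left(2 - 6\right)^{3} \right)}} = - \frac{23132}{2 \left(2 - 6\right)^{3} \left(-13 + \left(2 - 6\right)^{3}\right)} = - \frac{23132}{2 \left(-4\right)^{3} \left(-13 + \left(-4\right)^{3}\right)} = - \frac{23132}{2 \left(-64\right) \left(-13 - 64\right)} = - \frac{23132}{2 \left(-64\right) \left(-77\right)} = - \frac{23132}{9856} = \left(-23132\right) \frac{1}{9856} = - \frac{5783}{2464}$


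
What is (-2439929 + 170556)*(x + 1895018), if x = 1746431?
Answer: -8263806041477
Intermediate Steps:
(-2439929 + 170556)*(x + 1895018) = (-2439929 + 170556)*(1746431 + 1895018) = -2269373*3641449 = -8263806041477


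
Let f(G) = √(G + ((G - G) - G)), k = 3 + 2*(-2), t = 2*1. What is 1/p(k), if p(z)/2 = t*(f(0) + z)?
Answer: -¼ ≈ -0.25000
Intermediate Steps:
t = 2
k = -1 (k = 3 - 4 = -1)
f(G) = 0 (f(G) = √(G + (0 - G)) = √(G - G) = √0 = 0)
p(z) = 4*z (p(z) = 2*(2*(0 + z)) = 2*(2*z) = 4*z)
1/p(k) = 1/(4*(-1)) = 1/(-4) = -¼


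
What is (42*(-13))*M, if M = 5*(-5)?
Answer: 13650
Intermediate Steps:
M = -25
(42*(-13))*M = (42*(-13))*(-25) = -546*(-25) = 13650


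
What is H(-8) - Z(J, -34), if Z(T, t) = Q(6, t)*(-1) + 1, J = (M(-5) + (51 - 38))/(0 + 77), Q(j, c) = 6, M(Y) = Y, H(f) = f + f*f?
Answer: 61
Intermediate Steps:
H(f) = f + f²
J = 8/77 (J = (-5 + (51 - 38))/(0 + 77) = (-5 + 13)/77 = 8*(1/77) = 8/77 ≈ 0.10390)
Z(T, t) = -5 (Z(T, t) = 6*(-1) + 1 = -6 + 1 = -5)
H(-8) - Z(J, -34) = -8*(1 - 8) - 1*(-5) = -8*(-7) + 5 = 56 + 5 = 61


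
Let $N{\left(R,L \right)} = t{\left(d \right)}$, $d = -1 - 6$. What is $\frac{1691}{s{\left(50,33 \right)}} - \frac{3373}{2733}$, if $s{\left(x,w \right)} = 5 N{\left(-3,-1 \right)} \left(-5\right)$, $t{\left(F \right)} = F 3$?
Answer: $\frac{316742}{159425} \approx 1.9868$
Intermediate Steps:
$d = -7$ ($d = -1 - 6 = -7$)
$t{\left(F \right)} = 3 F$
$N{\left(R,L \right)} = -21$ ($N{\left(R,L \right)} = 3 \left(-7\right) = -21$)
$s{\left(x,w \right)} = 525$ ($s{\left(x,w \right)} = 5 \left(-21\right) \left(-5\right) = \left(-105\right) \left(-5\right) = 525$)
$\frac{1691}{s{\left(50,33 \right)}} - \frac{3373}{2733} = \frac{1691}{525} - \frac{3373}{2733} = \frac{316742}{159425}$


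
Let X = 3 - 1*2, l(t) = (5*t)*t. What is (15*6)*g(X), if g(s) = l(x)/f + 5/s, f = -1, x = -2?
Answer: -1350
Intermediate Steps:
l(t) = 5*t**2
X = 1 (X = 3 - 2 = 1)
g(s) = -20 + 5/s (g(s) = (5*(-2)**2)/(-1) + 5/s = (5*4)*(-1) + 5/s = 20*(-1) + 5/s = -20 + 5/s)
(15*6)*g(X) = (15*6)*(-20 + 5/1) = 90*(-20 + 5*1) = 90*(-20 + 5) = 90*(-15) = -1350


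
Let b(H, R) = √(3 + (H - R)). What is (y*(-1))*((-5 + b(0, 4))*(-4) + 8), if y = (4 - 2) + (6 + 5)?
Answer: -364 + 52*I ≈ -364.0 + 52.0*I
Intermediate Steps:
y = 13 (y = 2 + 11 = 13)
b(H, R) = √(3 + H - R)
(y*(-1))*((-5 + b(0, 4))*(-4) + 8) = (13*(-1))*((-5 + √(3 + 0 - 1*4))*(-4) + 8) = -13*((-5 + √(3 + 0 - 4))*(-4) + 8) = -13*((-5 + √(-1))*(-4) + 8) = -13*((-5 + I)*(-4) + 8) = -13*((20 - 4*I) + 8) = -13*(28 - 4*I) = -364 + 52*I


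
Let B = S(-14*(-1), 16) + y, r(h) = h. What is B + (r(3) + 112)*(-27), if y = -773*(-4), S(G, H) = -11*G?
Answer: -167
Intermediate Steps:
y = 3092
B = 2938 (B = -(-154)*(-1) + 3092 = -11*14 + 3092 = -154 + 3092 = 2938)
B + (r(3) + 112)*(-27) = 2938 + (3 + 112)*(-27) = 2938 + 115*(-27) = 2938 - 3105 = -167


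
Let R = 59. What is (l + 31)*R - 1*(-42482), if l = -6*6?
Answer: 42187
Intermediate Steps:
l = -36
(l + 31)*R - 1*(-42482) = (-36 + 31)*59 - 1*(-42482) = -5*59 + 42482 = -295 + 42482 = 42187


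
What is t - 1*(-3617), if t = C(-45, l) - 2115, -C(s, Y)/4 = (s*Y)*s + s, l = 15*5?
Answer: -605818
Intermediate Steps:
l = 75
C(s, Y) = -4*s - 4*Y*s² (C(s, Y) = -4*((s*Y)*s + s) = -4*((Y*s)*s + s) = -4*(Y*s² + s) = -4*(s + Y*s²) = -4*s - 4*Y*s²)
t = -609435 (t = -4*(-45)*(1 + 75*(-45)) - 2115 = -4*(-45)*(1 - 3375) - 2115 = -4*(-45)*(-3374) - 2115 = -607320 - 2115 = -609435)
t - 1*(-3617) = -609435 - 1*(-3617) = -609435 + 3617 = -605818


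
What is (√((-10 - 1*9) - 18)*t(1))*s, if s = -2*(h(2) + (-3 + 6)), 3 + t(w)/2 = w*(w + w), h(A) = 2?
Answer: 20*I*√37 ≈ 121.66*I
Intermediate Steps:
t(w) = -6 + 4*w² (t(w) = -6 + 2*(w*(w + w)) = -6 + 2*(w*(2*w)) = -6 + 2*(2*w²) = -6 + 4*w²)
s = -10 (s = -2*(2 + (-3 + 6)) = -2*(2 + 3) = -2*5 = -10)
(√((-10 - 1*9) - 18)*t(1))*s = (√((-10 - 1*9) - 18)*(-6 + 4*1²))*(-10) = (√((-10 - 9) - 18)*(-6 + 4*1))*(-10) = (√(-19 - 18)*(-6 + 4))*(-10) = (√(-37)*(-2))*(-10) = ((I*√37)*(-2))*(-10) = -2*I*√37*(-10) = 20*I*√37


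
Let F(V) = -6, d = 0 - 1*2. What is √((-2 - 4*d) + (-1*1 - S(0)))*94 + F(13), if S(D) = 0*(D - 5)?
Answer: -6 + 94*√5 ≈ 204.19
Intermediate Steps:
d = -2 (d = 0 - 2 = -2)
S(D) = 0 (S(D) = 0*(-5 + D) = 0)
√((-2 - 4*d) + (-1*1 - S(0)))*94 + F(13) = √((-2 - 4*(-2)) + (-1*1 - 1*0))*94 - 6 = √((-2 + 8) + (-1 + 0))*94 - 6 = √(6 - 1)*94 - 6 = √5*94 - 6 = 94*√5 - 6 = -6 + 94*√5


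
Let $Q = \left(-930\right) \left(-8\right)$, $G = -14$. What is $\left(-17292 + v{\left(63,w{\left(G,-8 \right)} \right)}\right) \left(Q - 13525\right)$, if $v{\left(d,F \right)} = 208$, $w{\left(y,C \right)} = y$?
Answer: $103956140$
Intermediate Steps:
$Q = 7440$
$\left(-17292 + v{\left(63,w{\left(G,-8 \right)} \right)}\right) \left(Q - 13525\right) = \left(-17292 + 208\right) \left(7440 - 13525\right) = \left(-17084\right) \left(-6085\right) = 103956140$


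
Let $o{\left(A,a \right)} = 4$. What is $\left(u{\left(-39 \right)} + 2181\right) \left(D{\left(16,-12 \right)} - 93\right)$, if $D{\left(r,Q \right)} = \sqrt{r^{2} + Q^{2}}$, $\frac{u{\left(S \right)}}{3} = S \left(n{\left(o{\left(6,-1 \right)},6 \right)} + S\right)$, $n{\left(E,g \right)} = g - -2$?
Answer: $-423984$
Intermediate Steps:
$n{\left(E,g \right)} = 2 + g$ ($n{\left(E,g \right)} = g + 2 = 2 + g$)
$u{\left(S \right)} = 3 S \left(8 + S\right)$ ($u{\left(S \right)} = 3 S \left(\left(2 + 6\right) + S\right) = 3 S \left(8 + S\right)$)
$D{\left(r,Q \right)} = \sqrt{Q^{2} + r^{2}}$
$\left(u{\left(-39 \right)} + 2181\right) \left(D{\left(16,-12 \right)} - 93\right) = \left(3 \left(-39\right) \left(8 - 39\right) + 2181\right) \left(\sqrt{\left(-12\right)^{2} + 16^{2}} - 93\right) = \left(3 \left(-39\right) \left(-31\right) + 2181\right) \left(\sqrt{144 + 256} - 93\right) = \left(3627 + 2181\right) \left(\sqrt{400} - 93\right) = 5808 \left(20 - 93\right) = 5808 \left(-73\right) = -423984$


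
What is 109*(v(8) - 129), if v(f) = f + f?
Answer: -12317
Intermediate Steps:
v(f) = 2*f
109*(v(8) - 129) = 109*(2*8 - 129) = 109*(16 - 129) = 109*(-113) = -12317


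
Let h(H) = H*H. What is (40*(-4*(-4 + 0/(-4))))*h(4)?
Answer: 10240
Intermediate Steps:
h(H) = H²
(40*(-4*(-4 + 0/(-4))))*h(4) = (40*(-4*(-4 + 0/(-4))))*4² = (40*(-4*(-4 + 0*(-¼))))*16 = (40*(-4*(-4 + 0)))*16 = (40*(-4*(-4)))*16 = (40*16)*16 = 640*16 = 10240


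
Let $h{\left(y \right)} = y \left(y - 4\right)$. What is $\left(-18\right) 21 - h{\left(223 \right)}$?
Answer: $-49215$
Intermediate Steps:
$h{\left(y \right)} = y \left(-4 + y\right)$
$\left(-18\right) 21 - h{\left(223 \right)} = \left(-18\right) 21 - 223 \left(-4 + 223\right) = -378 - 223 \cdot 219 = -378 - 48837 = -49215$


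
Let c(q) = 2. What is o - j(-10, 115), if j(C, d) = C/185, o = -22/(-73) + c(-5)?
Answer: 6362/2701 ≈ 2.3554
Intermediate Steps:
o = 168/73 (o = -22/(-73) + 2 = -22*(-1/73) + 2 = 22/73 + 2 = 168/73 ≈ 2.3014)
j(C, d) = C/185 (j(C, d) = C*(1/185) = C/185)
o - j(-10, 115) = 168/73 - (-10)/185 = 168/73 - 1*(-2/37) = 168/73 + 2/37 = 6362/2701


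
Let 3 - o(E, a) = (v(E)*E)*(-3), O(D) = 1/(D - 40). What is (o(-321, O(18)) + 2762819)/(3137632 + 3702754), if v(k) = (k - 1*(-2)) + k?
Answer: 1689571/3420193 ≈ 0.49400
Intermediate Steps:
v(k) = 2 + 2*k (v(k) = (k + 2) + k = (2 + k) + k = 2 + 2*k)
O(D) = 1/(-40 + D)
o(E, a) = 3 + 3*E*(2 + 2*E) (o(E, a) = 3 - (2 + 2*E)*E*(-3) = 3 - E*(2 + 2*E)*(-3) = 3 - (-3)*E*(2 + 2*E) = 3 + 3*E*(2 + 2*E))
(o(-321, O(18)) + 2762819)/(3137632 + 3702754) = ((3 + 6*(-321)*(1 - 321)) + 2762819)/(3137632 + 3702754) = ((3 + 6*(-321)*(-320)) + 2762819)/6840386 = ((3 + 616320) + 2762819)*(1/6840386) = (616323 + 2762819)*(1/6840386) = 3379142*(1/6840386) = 1689571/3420193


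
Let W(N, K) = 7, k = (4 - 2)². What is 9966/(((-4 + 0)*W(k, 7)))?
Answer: -4983/14 ≈ -355.93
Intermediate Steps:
k = 4 (k = 2² = 4)
9966/(((-4 + 0)*W(k, 7))) = 9966/(((-4 + 0)*7)) = 9966/((-4*7)) = 9966/(-28) = 9966*(-1/28) = -4983/14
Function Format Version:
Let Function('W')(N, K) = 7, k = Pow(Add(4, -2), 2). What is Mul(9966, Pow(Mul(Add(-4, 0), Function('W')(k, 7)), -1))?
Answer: Rational(-4983, 14) ≈ -355.93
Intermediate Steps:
k = 4 (k = Pow(2, 2) = 4)
Mul(9966, Pow(Mul(Add(-4, 0), Function('W')(k, 7)), -1)) = Mul(9966, Pow(Mul(Add(-4, 0), 7), -1)) = Mul(9966, Pow(Mul(-4, 7), -1)) = Mul(9966, Pow(-28, -1)) = Mul(9966, Rational(-1, 28)) = Rational(-4983, 14)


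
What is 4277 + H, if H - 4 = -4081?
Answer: 200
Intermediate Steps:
H = -4077 (H = 4 - 4081 = -4077)
4277 + H = 4277 - 4077 = 200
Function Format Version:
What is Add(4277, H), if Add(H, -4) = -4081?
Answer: 200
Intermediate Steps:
H = -4077 (H = Add(4, -4081) = -4077)
Add(4277, H) = Add(4277, -4077) = 200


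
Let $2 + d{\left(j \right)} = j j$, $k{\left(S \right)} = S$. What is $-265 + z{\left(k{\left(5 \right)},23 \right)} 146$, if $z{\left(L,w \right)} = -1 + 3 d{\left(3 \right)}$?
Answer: $2655$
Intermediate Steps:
$d{\left(j \right)} = -2 + j^{2}$ ($d{\left(j \right)} = -2 + j j = -2 + j^{2}$)
$z{\left(L,w \right)} = 20$ ($z{\left(L,w \right)} = -1 + 3 \left(-2 + 3^{2}\right) = -1 + 3 \left(-2 + 9\right) = -1 + 3 \cdot 7 = -1 + 21 = 20$)
$-265 + z{\left(k{\left(5 \right)},23 \right)} 146 = -265 + 20 \cdot 146 = -265 + 2920 = 2655$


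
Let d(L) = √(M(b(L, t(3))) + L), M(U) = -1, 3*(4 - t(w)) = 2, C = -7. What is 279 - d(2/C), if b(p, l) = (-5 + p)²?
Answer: 279 - 3*I*√7/7 ≈ 279.0 - 1.1339*I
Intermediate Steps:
t(w) = 10/3 (t(w) = 4 - ⅓*2 = 4 - ⅔ = 10/3)
d(L) = √(-1 + L)
279 - d(2/C) = 279 - √(-1 + 2/(-7)) = 279 - √(-1 + 2*(-⅐)) = 279 - √(-1 - 2/7) = 279 - √(-9/7) = 279 - 3*I*√7/7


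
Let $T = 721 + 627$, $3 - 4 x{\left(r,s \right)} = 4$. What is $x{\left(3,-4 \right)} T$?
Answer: $-337$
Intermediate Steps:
$x{\left(r,s \right)} = - \frac{1}{4}$ ($x{\left(r,s \right)} = \frac{3}{4} - 1 = - \frac{1}{4}$)
$T = 1348$
$x{\left(3,-4 \right)} T = \left(- \frac{1}{4}\right) 1348 = -337$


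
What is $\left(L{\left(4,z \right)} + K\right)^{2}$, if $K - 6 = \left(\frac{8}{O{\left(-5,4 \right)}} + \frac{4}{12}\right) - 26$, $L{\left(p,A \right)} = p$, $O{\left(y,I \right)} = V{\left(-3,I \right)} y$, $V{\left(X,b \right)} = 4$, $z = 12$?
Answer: $\frac{58081}{225} \approx 258.14$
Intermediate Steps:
$O{\left(y,I \right)} = 4 y$
$K = - \frac{301}{15}$ ($K = 6 + \left(\left(\frac{8}{4 \left(-5\right)} + \frac{4}{12}\right) - 26\right) = 6 - \left(\frac{77}{3} + \frac{2}{5}\right) = 6 + \left(\left(8 \left(- \frac{1}{20}\right) + \frac{1}{3}\right) - 26\right) = 6 + \left(\left(- \frac{2}{5} + \frac{1}{3}\right) - 26\right) = 6 - \frac{391}{15} = - \frac{301}{15} \approx -20.067$)
$\left(L{\left(4,z \right)} + K\right)^{2} = \left(4 - \frac{301}{15}\right)^{2} = \left(- \frac{241}{15}\right)^{2} = \frac{58081}{225}$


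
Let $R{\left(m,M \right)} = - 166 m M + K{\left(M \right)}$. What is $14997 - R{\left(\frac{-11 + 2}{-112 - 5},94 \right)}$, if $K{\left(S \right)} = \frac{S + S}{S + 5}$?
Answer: $\frac{20843491}{1287} \approx 16195.0$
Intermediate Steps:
$K{\left(S \right)} = \frac{2 S}{5 + S}$
$R{\left(m,M \right)} = - 166 M m + \frac{2 M}{5 + M}$ ($R{\left(m,M \right)} = - 166 m M + \frac{2 M}{5 + M} = - 166 M m + \frac{2 M}{5 + M}$)
$14997 - R{\left(\frac{-11 + 2}{-112 - 5},94 \right)} = 14997 - 2 \cdot 94 \frac{1}{5 + 94} \left(1 - 83 \frac{-11 + 2}{-112 - 5} \left(5 + 94\right)\right) = 14997 - 2 \cdot 94 \cdot \frac{1}{99} \left(1 - 83 \left(- \frac{9}{-117}\right) 99\right) = 14997 - 2 \cdot 94 \cdot \frac{1}{99} \left(1 - 83 \left(\left(-9\right) \left(- \frac{1}{117}\right)\right) 99\right) = 14997 - 2 \cdot 94 \cdot \frac{1}{99} \left(1 - \frac{83}{13} \cdot 99\right) = 14997 - 2 \cdot 94 \cdot \frac{1}{99} \left(1 - \frac{8217}{13}\right) = 14997 - 2 \cdot 94 \cdot \frac{1}{99} \left(- \frac{8204}{13}\right) = 14997 - - \frac{1542352}{1287} = 14997 + \frac{1542352}{1287} = \frac{20843491}{1287}$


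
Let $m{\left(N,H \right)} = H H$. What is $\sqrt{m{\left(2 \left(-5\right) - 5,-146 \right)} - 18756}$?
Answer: $16 \sqrt{10} \approx 50.596$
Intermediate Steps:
$m{\left(N,H \right)} = H^{2}$
$\sqrt{m{\left(2 \left(-5\right) - 5,-146 \right)} - 18756} = \sqrt{\left(-146\right)^{2} - 18756} = \sqrt{21316 - 18756} = \sqrt{2560} = 16 \sqrt{10}$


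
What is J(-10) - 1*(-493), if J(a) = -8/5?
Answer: 2457/5 ≈ 491.40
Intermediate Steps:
J(a) = -8/5 (J(a) = -8*1/5 = -8/5)
J(-10) - 1*(-493) = -8/5 - 1*(-493) = -8/5 + 493 = 2457/5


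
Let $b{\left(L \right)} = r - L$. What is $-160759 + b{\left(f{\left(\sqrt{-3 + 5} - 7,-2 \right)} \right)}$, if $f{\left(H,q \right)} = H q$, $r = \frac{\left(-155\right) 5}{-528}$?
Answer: $- \frac{84887369}{528} + 2 \sqrt{2} \approx -1.6077 \cdot 10^{5}$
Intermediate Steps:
$r = \frac{775}{528}$ ($r = \left(-775\right) \left(- \frac{1}{528}\right) = \frac{775}{528} \approx 1.4678$)
$b{\left(L \right)} = \frac{775}{528} - L$
$-160759 + b{\left(f{\left(\sqrt{-3 + 5} - 7,-2 \right)} \right)} = -160759 + \left(\frac{775}{528} - \left(\sqrt{-3 + 5} - 7\right) \left(-2\right)\right) = -160759 + \left(\frac{775}{528} - \left(\sqrt{2} - 7\right) \left(-2\right)\right) = -160759 + \left(\frac{775}{528} - \left(-7 + \sqrt{2}\right) \left(-2\right)\right) = -160759 - \left(\frac{6617}{528} - 2 \sqrt{2}\right) = - \frac{84887369}{528} + 2 \sqrt{2}$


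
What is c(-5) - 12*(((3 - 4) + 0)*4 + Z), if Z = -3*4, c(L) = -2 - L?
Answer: 195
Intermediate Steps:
Z = -12
c(-5) - 12*(((3 - 4) + 0)*4 + Z) = (-2 - 1*(-5)) - 12*(((3 - 4) + 0)*4 - 12) = (-2 + 5) - 12*((-1 + 0)*4 - 12) = 3 - 12*(-1*4 - 12) = 3 - 12*(-4 - 12) = 3 - 12*(-16) = 3 + 192 = 195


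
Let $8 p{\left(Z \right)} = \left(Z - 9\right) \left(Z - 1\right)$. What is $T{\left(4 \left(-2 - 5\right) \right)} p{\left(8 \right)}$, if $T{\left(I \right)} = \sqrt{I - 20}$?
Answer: $- \frac{7 i \sqrt{3}}{2} \approx - 6.0622 i$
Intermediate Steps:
$p{\left(Z \right)} = \frac{\left(-1 + Z\right) \left(-9 + Z\right)}{8}$ ($p{\left(Z \right)} = \frac{\left(Z - 9\right) \left(Z - 1\right)}{8} = \frac{\left(-9 + Z\right) \left(-1 + Z\right)}{8} = \frac{\left(-1 + Z\right) \left(-9 + Z\right)}{8}$)
$T{\left(I \right)} = \sqrt{-20 + I}$
$T{\left(4 \left(-2 - 5\right) \right)} p{\left(8 \right)} = \sqrt{-20 + 4 \left(-2 - 5\right)} \left(\frac{9}{8} - 10 + \frac{8^{2}}{8}\right) = \sqrt{-20 + 4 \left(-7\right)} \left(\frac{9}{8} - 10 + \frac{1}{8} \cdot 64\right) = \sqrt{-20 - 28} \left(\frac{9}{8} - 10 + 8\right) = \sqrt{-48} \left(- \frac{7}{8}\right) = 4 i \sqrt{3} \left(- \frac{7}{8}\right) = - \frac{7 i \sqrt{3}}{2}$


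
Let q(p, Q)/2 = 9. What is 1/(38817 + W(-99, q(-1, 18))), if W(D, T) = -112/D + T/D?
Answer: 99/3842977 ≈ 2.5761e-5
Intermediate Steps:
q(p, Q) = 18 (q(p, Q) = 2*9 = 18)
1/(38817 + W(-99, q(-1, 18))) = 1/(38817 + (-112 + 18)/(-99)) = 1/(38817 - 1/99*(-94)) = 1/(38817 + 94/99) = 1/(3842977/99) = 99/3842977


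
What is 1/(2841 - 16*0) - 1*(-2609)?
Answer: 7412170/2841 ≈ 2609.0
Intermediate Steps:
1/(2841 - 16*0) - 1*(-2609) = 1/(2841 + 0) + 2609 = 1/2841 + 2609 = 7412170/2841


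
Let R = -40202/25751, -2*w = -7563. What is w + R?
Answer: 194674409/51502 ≈ 3779.9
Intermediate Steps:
w = 7563/2 (w = -1/2*(-7563) = 7563/2 ≈ 3781.5)
R = -40202/25751 (R = -40202*1/25751 = -40202/25751 ≈ -1.5612)
w + R = 7563/2 - 40202/25751 = 194674409/51502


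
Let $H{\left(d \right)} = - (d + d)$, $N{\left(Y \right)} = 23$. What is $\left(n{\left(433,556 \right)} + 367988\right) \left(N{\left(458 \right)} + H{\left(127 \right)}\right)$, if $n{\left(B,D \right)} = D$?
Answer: $-85133664$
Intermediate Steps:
$H{\left(d \right)} = - 2 d$
$\left(n{\left(433,556 \right)} + 367988\right) \left(N{\left(458 \right)} + H{\left(127 \right)}\right) = \left(556 + 367988\right) \left(23 - 254\right) = 368544 \left(23 - 254\right) = 368544 \left(-231\right) = -85133664$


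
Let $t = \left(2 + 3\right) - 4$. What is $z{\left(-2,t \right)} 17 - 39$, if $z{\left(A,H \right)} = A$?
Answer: $-73$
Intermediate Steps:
$t = 1$ ($t = 5 - 4 = 1$)
$z{\left(-2,t \right)} 17 - 39 = \left(-2\right) 17 - 39 = -34 - 39 = -73$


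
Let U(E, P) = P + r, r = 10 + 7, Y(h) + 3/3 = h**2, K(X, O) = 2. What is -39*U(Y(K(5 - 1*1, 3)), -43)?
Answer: 1014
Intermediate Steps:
Y(h) = -1 + h**2
r = 17
U(E, P) = 17 + P (U(E, P) = P + 17 = 17 + P)
-39*U(Y(K(5 - 1*1, 3)), -43) = -39*(17 - 43) = -39*(-26) = 1014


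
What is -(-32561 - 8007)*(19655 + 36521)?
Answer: 2278947968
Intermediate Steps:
-(-32561 - 8007)*(19655 + 36521) = -(-40568)*56176 = -1*(-2278947968) = 2278947968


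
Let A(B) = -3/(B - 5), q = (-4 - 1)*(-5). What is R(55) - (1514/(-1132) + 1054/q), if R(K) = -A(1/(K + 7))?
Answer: -60374117/1457450 ≈ -41.424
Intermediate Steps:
q = 25 (q = -5*(-5) = 25)
A(B) = -3/(-5 + B)
R(K) = 3/(-5 + 1/(7 + K)) (R(K) = -(-3)/(-5 + 1/(K + 7)) = -(-3)/(-5 + 1/(7 + K)) = 3/(-5 + 1/(7 + K)))
R(55) - (1514/(-1132) + 1054/q) = 3*(-7 - 1*55)/(34 + 5*55) - (1514/(-1132) + 1054/25) = 3*(-7 - 55)/(34 + 275) - (1514*(-1/1132) + 1054*(1/25)) = 3*(-62)/309 - (-757/566 + 1054/25) = 3*(1/309)*(-62) - 1*577639/14150 = -62/103 - 577639/14150 = -60374117/1457450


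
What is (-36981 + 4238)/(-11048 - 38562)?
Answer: 32743/49610 ≈ 0.66001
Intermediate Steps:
(-36981 + 4238)/(-11048 - 38562) = -32743/(-49610) = -32743*(-1/49610) = 32743/49610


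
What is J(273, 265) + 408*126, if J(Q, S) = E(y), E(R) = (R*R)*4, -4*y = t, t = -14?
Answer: 51457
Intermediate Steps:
y = 7/2 (y = -1/4*(-14) = 7/2 ≈ 3.5000)
E(R) = 4*R**2 (E(R) = R**2*4 = 4*R**2)
J(Q, S) = 49 (J(Q, S) = 4*(7/2)**2 = 4*(49/4) = 49)
J(273, 265) + 408*126 = 49 + 408*126 = 49 + 51408 = 51457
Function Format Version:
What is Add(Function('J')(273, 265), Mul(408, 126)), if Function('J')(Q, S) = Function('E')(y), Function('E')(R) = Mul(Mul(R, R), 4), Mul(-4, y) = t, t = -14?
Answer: 51457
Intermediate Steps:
y = Rational(7, 2) (y = Mul(Rational(-1, 4), -14) = Rational(7, 2) ≈ 3.5000)
Function('E')(R) = Mul(4, Pow(R, 2)) (Function('E')(R) = Mul(Pow(R, 2), 4) = Mul(4, Pow(R, 2)))
Function('J')(Q, S) = 49 (Function('J')(Q, S) = Mul(4, Pow(Rational(7, 2), 2)) = Mul(4, Rational(49, 4)) = 49)
Add(Function('J')(273, 265), Mul(408, 126)) = Add(49, Mul(408, 126)) = Add(49, 51408) = 51457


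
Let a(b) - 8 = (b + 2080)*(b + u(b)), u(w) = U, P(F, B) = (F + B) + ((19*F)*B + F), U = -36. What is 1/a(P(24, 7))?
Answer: 1/17105005 ≈ 5.8462e-8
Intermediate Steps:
P(F, B) = B + 2*F + 19*B*F (P(F, B) = (B + F) + (19*B*F + F) = (B + F) + (F + 19*B*F) = B + 2*F + 19*B*F)
u(w) = -36
a(b) = 8 + (-36 + b)*(2080 + b) (a(b) = 8 + (b + 2080)*(b - 36) = 8 + (2080 + b)*(-36 + b) = 8 + (-36 + b)*(2080 + b))
1/a(P(24, 7)) = 1/(-74872 + (7 + 2*24 + 19*7*24)**2 + 2044*(7 + 2*24 + 19*7*24)) = 1/(-74872 + (7 + 48 + 3192)**2 + 2044*(7 + 48 + 3192)) = 1/(-74872 + 3247**2 + 2044*3247) = 1/(-74872 + 10543009 + 6636868) = 1/17105005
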